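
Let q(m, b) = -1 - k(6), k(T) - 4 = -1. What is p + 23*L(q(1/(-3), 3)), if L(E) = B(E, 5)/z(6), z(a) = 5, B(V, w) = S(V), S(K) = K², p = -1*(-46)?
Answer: 598/5 ≈ 119.60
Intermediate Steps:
k(T) = 3 (k(T) = 4 - 1 = 3)
p = 46
B(V, w) = V²
q(m, b) = -4 (q(m, b) = -1 - 1*3 = -1 - 3 = -4)
L(E) = E²/5
p + 23*L(q(1/(-3), 3)) = 46 + 23*((⅕)*(-4)²) = 46 + 23*((⅕)*16) = 46 + 23*(16/5) = 46 + 368/5 = 598/5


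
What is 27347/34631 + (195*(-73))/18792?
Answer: 6977513/216928584 ≈ 0.032165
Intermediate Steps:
27347/34631 + (195*(-73))/18792 = 27347*(1/34631) - 14235*1/18792 = 27347/34631 - 4745/6264 = 6977513/216928584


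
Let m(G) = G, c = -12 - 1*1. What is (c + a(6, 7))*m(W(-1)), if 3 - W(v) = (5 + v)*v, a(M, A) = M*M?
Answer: 161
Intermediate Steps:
a(M, A) = M²
c = -13 (c = -12 - 1 = -13)
W(v) = 3 - v*(5 + v) (W(v) = 3 - (5 + v)*v = 3 - v*(5 + v))
(c + a(6, 7))*m(W(-1)) = (-13 + 6²)*(3 - 1*(-1)² - 5*(-1)) = (-13 + 36)*(3 - 1*1 + 5) = 23*(3 - 1 + 5) = 23*7 = 161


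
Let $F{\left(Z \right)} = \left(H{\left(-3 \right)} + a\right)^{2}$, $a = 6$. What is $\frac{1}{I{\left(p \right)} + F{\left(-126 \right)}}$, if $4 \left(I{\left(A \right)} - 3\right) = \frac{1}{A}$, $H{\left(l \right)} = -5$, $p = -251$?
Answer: $\frac{1004}{4015} \approx 0.25006$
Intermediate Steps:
$I{\left(A \right)} = 3 + \frac{1}{4 A}$
$F{\left(Z \right)} = 1$ ($F{\left(Z \right)} = \left(-5 + 6\right)^{2} = 1^{2} = 1$)
$\frac{1}{I{\left(p \right)} + F{\left(-126 \right)}} = \frac{1}{\left(3 + \frac{1}{4 \left(-251\right)}\right) + 1} = \frac{1}{\left(3 + \frac{1}{4} \left(- \frac{1}{251}\right)\right) + 1} = \frac{1}{\left(3 - \frac{1}{1004}\right) + 1} = \frac{1}{\frac{3011}{1004} + 1} = \frac{1}{\frac{4015}{1004}} = \frac{1004}{4015}$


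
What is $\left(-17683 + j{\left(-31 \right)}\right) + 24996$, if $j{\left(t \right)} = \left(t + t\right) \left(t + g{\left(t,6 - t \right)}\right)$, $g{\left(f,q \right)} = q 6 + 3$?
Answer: $-4715$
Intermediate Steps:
$g{\left(f,q \right)} = 3 + 6 q$ ($g{\left(f,q \right)} = 6 q + 3 = 3 + 6 q$)
$j{\left(t \right)} = 2 t \left(39 - 5 t\right)$ ($j{\left(t \right)} = \left(t + t\right) \left(t + \left(3 + 6 \left(6 - t\right)\right)\right) = 2 t \left(t + \left(3 - \left(-36 + 6 t\right)\right)\right) = 2 t \left(t - \left(-39 + 6 t\right)\right) = 2 t \left(39 - 5 t\right)$)
$\left(-17683 + j{\left(-31 \right)}\right) + 24996 = \left(-17683 + 2 \left(-31\right) \left(39 - -155\right)\right) + 24996 = \left(-17683 + 2 \left(-31\right) \left(39 + 155\right)\right) + 24996 = \left(-17683 + 2 \left(-31\right) 194\right) + 24996 = \left(-17683 - 12028\right) + 24996 = -29711 + 24996 = -4715$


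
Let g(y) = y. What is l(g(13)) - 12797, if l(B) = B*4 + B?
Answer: -12732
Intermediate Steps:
l(B) = 5*B (l(B) = 4*B + B = 5*B)
l(g(13)) - 12797 = 5*13 - 12797 = 65 - 12797 = -12732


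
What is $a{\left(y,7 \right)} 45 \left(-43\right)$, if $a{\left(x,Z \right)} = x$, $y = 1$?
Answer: $-1935$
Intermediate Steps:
$a{\left(y,7 \right)} 45 \left(-43\right) = 1 \cdot 45 \left(-43\right) = 45 \left(-43\right) = -1935$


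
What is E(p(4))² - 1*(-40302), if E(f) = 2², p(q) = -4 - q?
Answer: 40318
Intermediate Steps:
E(f) = 4
E(p(4))² - 1*(-40302) = 4² - 1*(-40302) = 16 + 40302 = 40318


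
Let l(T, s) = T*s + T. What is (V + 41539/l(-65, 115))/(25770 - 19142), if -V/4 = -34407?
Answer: 1037673581/49975120 ≈ 20.764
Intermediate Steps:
V = 137628 (V = -4*(-34407) = 137628)
l(T, s) = T + T*s
(V + 41539/l(-65, 115))/(25770 - 19142) = (137628 + 41539/((-65*(1 + 115))))/(25770 - 19142) = (137628 + 41539/((-65*116)))/6628 = (137628 + 41539/(-7540))*(1/6628) = (137628 + 41539*(-1/7540))*(1/6628) = (137628 - 41539/7540)*(1/6628) = (1037673581/7540)*(1/6628) = 1037673581/49975120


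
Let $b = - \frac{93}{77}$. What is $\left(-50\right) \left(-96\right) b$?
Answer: $- \frac{446400}{77} \approx -5797.4$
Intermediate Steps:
$b = - \frac{93}{77}$ ($b = \left(-93\right) \frac{1}{77} = - \frac{93}{77} \approx -1.2078$)
$\left(-50\right) \left(-96\right) b = \left(-50\right) \left(-96\right) \left(- \frac{93}{77}\right) = 4800 \left(- \frac{93}{77}\right) = - \frac{446400}{77}$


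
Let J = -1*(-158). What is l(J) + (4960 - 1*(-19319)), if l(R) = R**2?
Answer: 49243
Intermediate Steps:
J = 158
l(J) + (4960 - 1*(-19319)) = 158**2 + (4960 - 1*(-19319)) = 24964 + (4960 + 19319) = 24964 + 24279 = 49243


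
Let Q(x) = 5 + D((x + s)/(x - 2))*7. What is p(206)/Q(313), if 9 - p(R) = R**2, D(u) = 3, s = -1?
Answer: -42427/26 ≈ -1631.8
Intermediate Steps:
p(R) = 9 - R**2
Q(x) = 26 (Q(x) = 5 + 3*7 = 5 + 21 = 26)
p(206)/Q(313) = (9 - 1*206**2)/26 = (9 - 1*42436)*(1/26) = (9 - 42436)*(1/26) = -42427*1/26 = -42427/26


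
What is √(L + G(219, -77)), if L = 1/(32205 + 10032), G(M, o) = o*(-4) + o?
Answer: 2*√31709431/741 ≈ 15.199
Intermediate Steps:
G(M, o) = -3*o (G(M, o) = -4*o + o = -3*o)
L = 1/42237 ≈ 2.3676e-5
√(L + G(219, -77)) = √(1/42237 - 3*(-77)) = √(1/42237 + 231) = √(9756748/42237) = 2*√31709431/741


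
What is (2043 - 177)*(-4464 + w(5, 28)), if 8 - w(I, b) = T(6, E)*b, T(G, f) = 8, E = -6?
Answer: -8732880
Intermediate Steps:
w(I, b) = 8 - 8*b
(2043 - 177)*(-4464 + w(5, 28)) = (2043 - 177)*(-4464 + (8 - 8*28)) = 1866*(-4464 + (8 - 224)) = 1866*(-4464 - 216) = 1866*(-4680) = -8732880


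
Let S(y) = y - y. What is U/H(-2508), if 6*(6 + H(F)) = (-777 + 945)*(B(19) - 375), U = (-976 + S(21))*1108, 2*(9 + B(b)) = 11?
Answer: 270352/2651 ≈ 101.98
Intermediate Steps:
B(b) = -7/2 (B(b) = -9 + (½)*11 = -9 + 11/2 = -7/2)
S(y) = 0
U = -1081408 (U = (-976 + 0)*1108 = -976*1108 = -1081408)
H(F) = -10604 (H(F) = -6 + ((-777 + 945)*(-7/2 - 375))/6 = -6 + (168*(-757/2))/6 = -6 + (⅙)*(-63588) = -6 - 10598 = -10604)
U/H(-2508) = -1081408/(-10604) = -1081408*(-1/10604) = 270352/2651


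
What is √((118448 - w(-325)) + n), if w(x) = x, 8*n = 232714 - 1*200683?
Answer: 3*√218270/4 ≈ 350.40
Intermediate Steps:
n = 32031/8 (n = (232714 - 1*200683)/8 = (232714 - 200683)/8 = (⅛)*32031 = 32031/8 ≈ 4003.9)
√((118448 - w(-325)) + n) = √((118448 - 1*(-325)) + 32031/8) = √((118448 + 325) + 32031/8) = √(118773 + 32031/8) = √(982215/8) = 3*√218270/4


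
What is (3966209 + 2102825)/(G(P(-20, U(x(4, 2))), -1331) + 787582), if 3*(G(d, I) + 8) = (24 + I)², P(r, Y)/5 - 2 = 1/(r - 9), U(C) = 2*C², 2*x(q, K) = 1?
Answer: 18207102/4070971 ≈ 4.4724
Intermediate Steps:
x(q, K) = ½ (x(q, K) = (½)*1 = ½)
P(r, Y) = 10 + 5/(-9 + r) (P(r, Y) = 10 + 5/(r - 9) = 10 + 5/(-9 + r))
G(d, I) = -8 + (24 + I)²/3
(3966209 + 2102825)/(G(P(-20, U(x(4, 2))), -1331) + 787582) = (3966209 + 2102825)/((-8 + (24 - 1331)²/3) + 787582) = 6069034/((-8 + (⅓)*(-1307)²) + 787582) = 6069034/((-8 + (⅓)*1708249) + 787582) = 6069034/((-8 + 1708249/3) + 787582) = 6069034/(1708225/3 + 787582) = 6069034/(4070971/3) = 6069034*(3/4070971) = 18207102/4070971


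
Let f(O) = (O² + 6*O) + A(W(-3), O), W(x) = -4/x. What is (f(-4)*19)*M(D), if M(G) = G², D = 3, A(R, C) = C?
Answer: -2052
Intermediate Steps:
f(O) = O² + 7*O (f(O) = (O² + 6*O) + O = O² + 7*O)
(f(-4)*19)*M(D) = (-4*(7 - 4)*19)*3² = (-4*3*19)*9 = -12*19*9 = -228*9 = -2052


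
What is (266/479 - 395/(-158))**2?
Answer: 8567329/917764 ≈ 9.3350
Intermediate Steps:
(266/479 - 395/(-158))**2 = (266*(1/479) - 395*(-1/158))**2 = (266/479 + 5/2)**2 = (2927/958)**2 = 8567329/917764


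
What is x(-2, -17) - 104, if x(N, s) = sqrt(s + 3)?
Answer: -104 + I*sqrt(14) ≈ -104.0 + 3.7417*I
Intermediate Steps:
x(N, s) = sqrt(3 + s)
x(-2, -17) - 104 = sqrt(3 - 17) - 104 = sqrt(-14) - 104 = I*sqrt(14) - 104 = -104 + I*sqrt(14)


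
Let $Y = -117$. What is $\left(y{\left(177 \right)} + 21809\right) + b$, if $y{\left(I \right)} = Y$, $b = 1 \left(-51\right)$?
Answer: $21641$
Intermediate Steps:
$b = -51$
$y{\left(I \right)} = -117$
$\left(y{\left(177 \right)} + 21809\right) + b = \left(-117 + 21809\right) - 51 = 21692 - 51 = 21641$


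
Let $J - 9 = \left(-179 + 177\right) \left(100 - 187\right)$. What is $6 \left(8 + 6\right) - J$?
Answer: $-99$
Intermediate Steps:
$J = 183$ ($J = 9 + \left(-179 + 177\right) \left(100 - 187\right) = 9 - -174 = 9 + 174 = 183$)
$6 \left(8 + 6\right) - J = 6 \left(8 + 6\right) - 183 = 6 \cdot 14 - 183 = 84 - 183 = -99$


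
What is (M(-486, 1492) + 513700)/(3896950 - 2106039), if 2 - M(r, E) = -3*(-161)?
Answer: 513219/1790911 ≈ 0.28657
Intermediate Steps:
M(r, E) = -481 (M(r, E) = 2 - (-3)*(-161) = 2 - 1*483 = 2 - 483 = -481)
(M(-486, 1492) + 513700)/(3896950 - 2106039) = (-481 + 513700)/(3896950 - 2106039) = 513219/1790911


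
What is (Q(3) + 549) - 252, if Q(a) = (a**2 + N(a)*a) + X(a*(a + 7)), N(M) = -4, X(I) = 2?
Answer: 296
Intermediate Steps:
Q(a) = 2 + a**2 - 4*a (Q(a) = (a**2 - 4*a) + 2 = 2 + a**2 - 4*a)
(Q(3) + 549) - 252 = ((2 + 3**2 - 4*3) + 549) - 252 = ((2 + 9 - 12) + 549) - 252 = (-1 + 549) - 252 = 548 - 252 = 296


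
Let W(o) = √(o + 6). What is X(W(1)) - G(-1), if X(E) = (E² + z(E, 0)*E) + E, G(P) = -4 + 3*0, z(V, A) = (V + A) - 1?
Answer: 18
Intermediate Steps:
z(V, A) = -1 + A + V (z(V, A) = (A + V) - 1 = -1 + A + V)
G(P) = -4 (G(P) = -4 + 0 = -4)
W(o) = √(6 + o)
X(E) = E + E² + E*(-1 + E) (X(E) = (E² + (-1 + 0 + E)*E) + E = (E² + (-1 + E)*E) + E = (E² + E*(-1 + E)) + E = E + E² + E*(-1 + E))
X(W(1)) - G(-1) = 2*(√(6 + 1))² - 1*(-4) = 2*(√7)² + 4 = 2*7 + 4 = 14 + 4 = 18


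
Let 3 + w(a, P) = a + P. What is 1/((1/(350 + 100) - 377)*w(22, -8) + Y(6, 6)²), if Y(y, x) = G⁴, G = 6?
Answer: 450/753961061 ≈ 5.9685e-7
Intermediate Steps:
w(a, P) = -3 + P + a (w(a, P) = -3 + (a + P) = -3 + (P + a) = -3 + P + a)
Y(y, x) = 1296 (Y(y, x) = 6⁴ = 1296)
1/((1/(350 + 100) - 377)*w(22, -8) + Y(6, 6)²) = 1/((1/(350 + 100) - 377)*(-3 - 8 + 22) + 1296²) = 1/((1/450 - 377)*11 + 1679616) = 1/(-169649/450*11 + 1679616) = 1/(-1866139/450 + 1679616) = 1/(753961061/450) = 450/753961061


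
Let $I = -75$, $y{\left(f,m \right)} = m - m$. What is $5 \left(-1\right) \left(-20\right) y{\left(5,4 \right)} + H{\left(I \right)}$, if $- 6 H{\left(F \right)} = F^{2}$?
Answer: $- \frac{1875}{2} \approx -937.5$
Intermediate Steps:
$y{\left(f,m \right)} = 0$
$H{\left(F \right)} = - \frac{F^{2}}{6}$
$5 \left(-1\right) \left(-20\right) y{\left(5,4 \right)} + H{\left(I \right)} = 5 \left(-1\right) \left(-20\right) 0 - \frac{\left(-75\right)^{2}}{6} = \left(-5\right) \left(-20\right) 0 - \frac{1875}{2} = 100 \cdot 0 - \frac{1875}{2} = 0 - \frac{1875}{2} = - \frac{1875}{2}$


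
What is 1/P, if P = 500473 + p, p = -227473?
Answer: 1/273000 ≈ 3.6630e-6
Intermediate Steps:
P = 273000 (P = 500473 - 227473 = 273000)
1/P = 1/273000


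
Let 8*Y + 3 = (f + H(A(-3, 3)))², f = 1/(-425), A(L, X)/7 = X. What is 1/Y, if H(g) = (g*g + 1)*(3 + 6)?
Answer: 722500/1429146749663 ≈ 5.0555e-7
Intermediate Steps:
A(L, X) = 7*X
H(g) = 9 + 9*g² (H(g) = (g² + 1)*9 = (1 + g²)*9 = 9 + 9*g²)
f = -1/425 ≈ -0.0023529
Y = 1429146749663/722500 (Y = -3/8 + (-1/425 + (9 + 9*(7*3)²))²/8 = -3/8 + (-1/425 + (9 + 9*21²))²/8 = -3/8 + (-1/425 + (9 + 9*441))²/8 = -3/8 + (-1/425 + (9 + 3969))²/8 = -3/8 + (-1/425 + 3978)²/8 = -3/8 + (1690649/425)²/8 = -3/8 + (⅛)*(2858294041201/180625) = -3/8 + 2858294041201/1445000 = 1429146749663/722500 ≈ 1.9781e+6)
1/Y = 1/(1429146749663/722500) = 722500/1429146749663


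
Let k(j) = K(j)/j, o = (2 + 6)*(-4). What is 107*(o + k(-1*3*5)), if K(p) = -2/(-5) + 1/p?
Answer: -154187/45 ≈ -3426.4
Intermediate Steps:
K(p) = 2/5 + 1/p (K(p) = -2*(-1/5) + 1/p = 2/5 + 1/p)
o = -32 (o = 8*(-4) = -32)
k(j) = (2/5 + 1/j)/j
107*(o + k(-1*3*5)) = 107*(-32 + (5 + 2*(-1*3*5))/(5*(-1*3*5)**2)) = 107*(-32 + (5 + 2*(-3*5))/(5*(-3*5)**2)) = 107*(-32 + (1/5)*(5 + 2*(-15))/(-15)**2) = 107*(-32 + (1/5)*(1/225)*(5 - 30)) = 107*(-32 + (1/5)*(1/225)*(-25)) = 107*(-32 - 1/45) = 107*(-1441/45) = -154187/45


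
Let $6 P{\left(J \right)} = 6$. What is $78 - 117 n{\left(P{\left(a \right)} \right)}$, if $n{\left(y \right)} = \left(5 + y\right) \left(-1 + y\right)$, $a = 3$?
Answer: $78$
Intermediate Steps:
$P{\left(J \right)} = 1$ ($P{\left(J \right)} = \frac{1}{6} \cdot 6 = 1$)
$n{\left(y \right)} = \left(-1 + y\right) \left(5 + y\right)$
$78 - 117 n{\left(P{\left(a \right)} \right)} = 78 - 117 \left(-5 + 1^{2} + 4 \cdot 1\right) = 78 - 117 \left(-5 + 1 + 4\right) = 78 - 0 = 78 + 0 = 78$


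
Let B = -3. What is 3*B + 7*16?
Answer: 103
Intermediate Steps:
3*B + 7*16 = 3*(-3) + 7*16 = -9 + 112 = 103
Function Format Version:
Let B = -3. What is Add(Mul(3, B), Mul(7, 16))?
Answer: 103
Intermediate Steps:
Add(Mul(3, B), Mul(7, 16)) = Add(Mul(3, -3), Mul(7, 16)) = Add(-9, 112) = 103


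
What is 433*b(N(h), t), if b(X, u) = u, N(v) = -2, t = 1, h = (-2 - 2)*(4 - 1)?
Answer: 433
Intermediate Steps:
h = -12 (h = -4*3 = -12)
433*b(N(h), t) = 433*1 = 433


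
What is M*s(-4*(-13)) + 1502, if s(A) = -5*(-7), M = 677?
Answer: 25197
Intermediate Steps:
s(A) = 35
M*s(-4*(-13)) + 1502 = 677*35 + 1502 = 23695 + 1502 = 25197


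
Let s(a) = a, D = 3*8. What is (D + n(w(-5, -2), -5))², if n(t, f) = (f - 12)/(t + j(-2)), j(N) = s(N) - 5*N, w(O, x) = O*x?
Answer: 172225/324 ≈ 531.56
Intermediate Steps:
D = 24
j(N) = -4*N (j(N) = N - 5*N = -4*N)
n(t, f) = (-12 + f)/(8 + t) (n(t, f) = (f - 12)/(t - 4*(-2)) = (-12 + f)/(t + 8) = (-12 + f)/(8 + t))
(D + n(w(-5, -2), -5))² = (24 + (-12 - 5)/(8 - 5*(-2)))² = (24 - 17/(8 + 10))² = (24 - 17/18)² = (415/18)² = 172225/324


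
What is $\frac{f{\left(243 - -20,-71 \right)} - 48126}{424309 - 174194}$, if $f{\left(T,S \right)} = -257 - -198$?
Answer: $- \frac{9637}{50023} \approx -0.19265$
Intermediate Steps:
$f{\left(T,S \right)} = -59$ ($f{\left(T,S \right)} = -257 + 198 = -59$)
$\frac{f{\left(243 - -20,-71 \right)} - 48126}{424309 - 174194} = \frac{-59 - 48126}{424309 - 174194} = - \frac{48185}{250115} = \left(-48185\right) \frac{1}{250115} = - \frac{9637}{50023}$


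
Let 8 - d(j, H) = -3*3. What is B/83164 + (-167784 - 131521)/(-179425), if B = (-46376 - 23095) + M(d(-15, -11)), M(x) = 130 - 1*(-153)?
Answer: 623867206/746085035 ≈ 0.83619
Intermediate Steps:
d(j, H) = 17 (d(j, H) = 8 - (-3)*3 = 8 - 1*(-9) = 8 + 9 = 17)
M(x) = 283 (M(x) = 130 + 153 = 283)
B = -69188 (B = (-46376 - 23095) + 283 = -69471 + 283 = -69188)
B/83164 + (-167784 - 131521)/(-179425) = -69188/83164 + (-167784 - 131521)/(-179425) = -69188*1/83164 - 299305*(-1/179425) = -17297/20791 + 59861/35885 = 623867206/746085035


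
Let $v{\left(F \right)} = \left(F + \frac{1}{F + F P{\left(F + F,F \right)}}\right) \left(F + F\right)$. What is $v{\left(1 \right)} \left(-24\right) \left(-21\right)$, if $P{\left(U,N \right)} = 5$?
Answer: $1176$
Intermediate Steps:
$v{\left(F \right)} = 2 F \left(F + \frac{1}{6 F}\right)$ ($v{\left(F \right)} = \left(F + \frac{1}{F + F 5}\right) \left(F + F\right) = \left(F + \frac{1}{F + 5 F}\right) 2 F = \left(F + \frac{1}{6 F}\right) 2 F = 2 F \left(F + \frac{1}{6 F}\right)$)
$v{\left(1 \right)} \left(-24\right) \left(-21\right) = \left(\frac{1}{3} + 2 \cdot 1^{2}\right) \left(-24\right) \left(-21\right) = \left(\frac{1}{3} + 2 \cdot 1\right) \left(-24\right) \left(-21\right) = \left(\frac{1}{3} + 2\right) \left(-24\right) \left(-21\right) = \frac{7}{3} \left(-24\right) \left(-21\right) = \left(-56\right) \left(-21\right) = 1176$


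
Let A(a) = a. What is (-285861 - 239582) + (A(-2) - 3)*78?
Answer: -525833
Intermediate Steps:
(-285861 - 239582) + (A(-2) - 3)*78 = (-285861 - 239582) + (-2 - 3)*78 = -525443 - 5*78 = -525443 - 390 = -525833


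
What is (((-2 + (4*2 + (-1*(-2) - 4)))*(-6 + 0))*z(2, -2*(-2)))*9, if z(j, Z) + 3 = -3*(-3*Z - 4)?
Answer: -9720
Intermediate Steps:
z(j, Z) = 9 + 9*Z (z(j, Z) = -3 - 3*(-3*Z - 4) = -3 - 3*(-4 - 3*Z) = -3 + (12 + 9*Z) = 9 + 9*Z)
(((-2 + (4*2 + (-1*(-2) - 4)))*(-6 + 0))*z(2, -2*(-2)))*9 = (((-2 + (4*2 + (-1*(-2) - 4)))*(-6 + 0))*(9 + 9*(-2*(-2))))*9 = (((-2 + (8 + (2 - 4)))*(-6))*(9 + 9*4))*9 = (((-2 + (8 - 2))*(-6))*(9 + 36))*9 = (((-2 + 6)*(-6))*45)*9 = ((4*(-6))*45)*9 = -24*45*9 = -1080*9 = -9720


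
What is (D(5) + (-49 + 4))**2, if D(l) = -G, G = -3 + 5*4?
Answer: 3844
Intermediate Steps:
G = 17 (G = -3 + 20 = 17)
D(l) = -17 (D(l) = -1*17 = -17)
(D(5) + (-49 + 4))**2 = (-17 + (-49 + 4))**2 = (-17 - 45)**2 = (-62)**2 = 3844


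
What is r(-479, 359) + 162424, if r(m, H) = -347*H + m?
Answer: 37372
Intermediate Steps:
r(m, H) = m - 347*H
r(-479, 359) + 162424 = (-479 - 347*359) + 162424 = (-479 - 124573) + 162424 = -125052 + 162424 = 37372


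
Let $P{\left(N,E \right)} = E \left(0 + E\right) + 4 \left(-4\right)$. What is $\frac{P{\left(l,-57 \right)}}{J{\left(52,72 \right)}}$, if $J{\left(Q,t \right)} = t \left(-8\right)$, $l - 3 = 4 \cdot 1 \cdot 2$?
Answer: $- \frac{3233}{576} \approx -5.6128$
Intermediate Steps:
$l = 11$ ($l = 3 + 4 \cdot 1 \cdot 2 = 3 + 4 \cdot 2 = 3 + 8 = 11$)
$P{\left(N,E \right)} = -16 + E^{2}$ ($P{\left(N,E \right)} = E E - 16 = E^{2} - 16 = -16 + E^{2}$)
$J{\left(Q,t \right)} = - 8 t$
$\frac{P{\left(l,-57 \right)}}{J{\left(52,72 \right)}} = \frac{-16 + \left(-57\right)^{2}}{\left(-8\right) 72} = \frac{-16 + 3249}{-576} = 3233 \left(- \frac{1}{576}\right) = - \frac{3233}{576}$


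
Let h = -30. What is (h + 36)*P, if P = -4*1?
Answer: -24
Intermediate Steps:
P = -4
(h + 36)*P = (-30 + 36)*(-4) = 6*(-4) = -24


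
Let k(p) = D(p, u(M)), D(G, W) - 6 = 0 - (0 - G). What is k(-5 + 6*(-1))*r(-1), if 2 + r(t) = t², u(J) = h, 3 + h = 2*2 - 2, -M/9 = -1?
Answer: 5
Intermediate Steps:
M = 9 (M = -9*(-1) = 9)
h = -1 (h = -3 + (2*2 - 2) = -3 + (4 - 2) = -3 + 2 = -1)
u(J) = -1
D(G, W) = 6 + G (D(G, W) = 6 + (0 - (0 - G)) = 6 + (0 - (-1)*G) = 6 + (0 + G) = 6 + G)
k(p) = 6 + p
r(t) = -2 + t²
k(-5 + 6*(-1))*r(-1) = (6 + (-5 + 6*(-1)))*(-2 + (-1)²) = (6 + (-5 - 6))*(-2 + 1) = (6 - 11)*(-1) = -5*(-1) = 5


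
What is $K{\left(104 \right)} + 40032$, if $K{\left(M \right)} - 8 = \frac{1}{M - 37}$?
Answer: $\frac{2682681}{67} \approx 40040.0$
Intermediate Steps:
$K{\left(M \right)} = 8 + \frac{1}{-37 + M}$ ($K{\left(M \right)} = 8 + \frac{1}{M - 37} = 8 + \frac{1}{-37 + M}$)
$K{\left(104 \right)} + 40032 = \frac{-295 + 8 \cdot 104}{-37 + 104} + 40032 = \frac{-295 + 832}{67} + 40032 = \frac{1}{67} \cdot 537 + 40032 = \frac{537}{67} + 40032 = \frac{2682681}{67}$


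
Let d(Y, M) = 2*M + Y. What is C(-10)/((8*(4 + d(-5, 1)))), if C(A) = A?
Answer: -5/4 ≈ -1.2500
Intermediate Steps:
d(Y, M) = Y + 2*M
C(-10)/((8*(4 + d(-5, 1)))) = -10*1/(8*(4 + (-5 + 2*1))) = -10*1/(8*(4 + (-5 + 2))) = -10*1/(8*(4 - 3)) = -10/(8*1) = -10/8 = -10*1/8 = -5/4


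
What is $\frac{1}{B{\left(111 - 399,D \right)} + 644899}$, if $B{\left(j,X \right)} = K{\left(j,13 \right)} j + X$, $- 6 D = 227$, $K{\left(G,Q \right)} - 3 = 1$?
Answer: $\frac{6}{3862255} \approx 1.5535 \cdot 10^{-6}$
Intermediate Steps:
$K{\left(G,Q \right)} = 4$ ($K{\left(G,Q \right)} = 3 + 1 = 4$)
$D = - \frac{227}{6}$ ($D = \left(- \frac{1}{6}\right) 227 = - \frac{227}{6} \approx -37.833$)
$B{\left(j,X \right)} = X + 4 j$ ($B{\left(j,X \right)} = 4 j + X = X + 4 j$)
$\frac{1}{B{\left(111 - 399,D \right)} + 644899} = \frac{1}{\left(- \frac{227}{6} + 4 \left(111 - 399\right)\right) + 644899} = \frac{1}{\left(- \frac{227}{6} + 4 \left(-288\right)\right) + 644899} = \frac{1}{\left(- \frac{227}{6} - 1152\right) + 644899} = \frac{1}{- \frac{7139}{6} + 644899} = \frac{1}{\frac{3862255}{6}} = \frac{6}{3862255}$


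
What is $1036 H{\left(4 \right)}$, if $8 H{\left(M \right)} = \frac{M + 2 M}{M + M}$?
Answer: $\frac{777}{4} \approx 194.25$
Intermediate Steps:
$H{\left(M \right)} = \frac{3}{16}$ ($H{\left(M \right)} = \frac{\left(M + 2 M\right) \frac{1}{M + M}}{8} = \frac{3 M \frac{1}{2 M}}{8} = \frac{1}{8} \cdot \frac{3}{2} = \frac{3}{16}$)
$1036 H{\left(4 \right)} = 1036 \cdot \frac{3}{16} = \frac{777}{4}$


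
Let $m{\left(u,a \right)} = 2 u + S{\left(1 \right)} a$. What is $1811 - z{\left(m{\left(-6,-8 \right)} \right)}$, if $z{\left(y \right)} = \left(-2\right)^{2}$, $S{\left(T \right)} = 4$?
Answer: $1807$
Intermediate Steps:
$m{\left(u,a \right)} = 2 u + 4 a$
$z{\left(y \right)} = 4$
$1811 - z{\left(m{\left(-6,-8 \right)} \right)} = 1811 - 4 = 1807$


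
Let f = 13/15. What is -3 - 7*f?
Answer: -136/15 ≈ -9.0667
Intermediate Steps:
f = 13/15 (f = 13*(1/15) = 13/15 ≈ 0.86667)
-3 - 7*f = -3 - 7*13/15 = -3 - 91/15 = -136/15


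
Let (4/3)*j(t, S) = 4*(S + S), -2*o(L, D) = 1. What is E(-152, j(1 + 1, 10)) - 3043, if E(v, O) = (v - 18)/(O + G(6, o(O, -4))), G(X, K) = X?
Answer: -100504/33 ≈ -3045.6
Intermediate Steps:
o(L, D) = -½ (o(L, D) = -½*1 = -½)
j(t, S) = 6*S (j(t, S) = 3*(4*(S + S))/4 = 3*(4*(2*S))/4 = 3*(8*S)/4 = 6*S)
E(v, O) = (-18 + v)/(6 + O) (E(v, O) = (v - 18)/(O + 6) = (-18 + v)/(6 + O))
E(-152, j(1 + 1, 10)) - 3043 = (-18 - 152)/(6 + 6*10) - 3043 = -170/(6 + 60) - 3043 = -170/66 - 3043 = (1/66)*(-170) - 3043 = -85/33 - 3043 = -100504/33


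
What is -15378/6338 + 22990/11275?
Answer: -251603/649645 ≈ -0.38729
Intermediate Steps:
-15378/6338 + 22990/11275 = -15378*1/6338 + 22990*(1/11275) = -7689/3169 + 418/205 = -251603/649645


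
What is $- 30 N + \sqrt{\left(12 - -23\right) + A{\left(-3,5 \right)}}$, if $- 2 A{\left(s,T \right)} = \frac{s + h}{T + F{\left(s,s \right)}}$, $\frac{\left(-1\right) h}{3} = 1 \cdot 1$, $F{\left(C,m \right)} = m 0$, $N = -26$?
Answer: $780 + \frac{\sqrt{890}}{5} \approx 785.97$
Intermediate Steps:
$F{\left(C,m \right)} = 0$
$h = -3$ ($h = - 3 \cdot 1 \cdot 1 = \left(-3\right) 1 = -3$)
$A{\left(s,T \right)} = - \frac{-3 + s}{2 T}$ ($A{\left(s,T \right)} = - \frac{\left(s - 3\right) \frac{1}{T + 0}}{2} = - \frac{\left(-3 + s\right) \frac{1}{T}}{2} = - \frac{\frac{1}{T} \left(-3 + s\right)}{2} = - \frac{-3 + s}{2 T}$)
$- 30 N + \sqrt{\left(12 - -23\right) + A{\left(-3,5 \right)}} = \left(-30\right) \left(-26\right) + \sqrt{\left(12 - -23\right) + \frac{3 - -3}{2 \cdot 5}} = 780 + \sqrt{\left(12 + 23\right) + \frac{1}{2} \cdot \frac{1}{5} \left(3 + 3\right)} = 780 + \sqrt{35 + \frac{1}{2} \cdot \frac{1}{5} \cdot 6} = 780 + \sqrt{35 + \frac{3}{5}} = 780 + \sqrt{\frac{178}{5}} = 780 + \frac{\sqrt{890}}{5}$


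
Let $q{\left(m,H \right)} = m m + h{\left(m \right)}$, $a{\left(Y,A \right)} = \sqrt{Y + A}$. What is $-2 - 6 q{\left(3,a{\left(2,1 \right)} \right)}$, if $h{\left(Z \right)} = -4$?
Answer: $-32$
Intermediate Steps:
$a{\left(Y,A \right)} = \sqrt{A + Y}$
$q{\left(m,H \right)} = -4 + m^{2}$ ($q{\left(m,H \right)} = m m - 4 = m^{2} - 4 = -4 + m^{2}$)
$-2 - 6 q{\left(3,a{\left(2,1 \right)} \right)} = -2 - 6 \left(-4 + 3^{2}\right) = -2 - 6 \left(-4 + 9\right) = -2 - 30 = -32$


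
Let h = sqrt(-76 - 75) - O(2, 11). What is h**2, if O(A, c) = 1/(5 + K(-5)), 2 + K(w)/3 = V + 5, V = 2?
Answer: (1 - 20*I*sqrt(151))**2/400 ≈ -151.0 - 1.2288*I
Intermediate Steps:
K(w) = 15 (K(w) = -6 + 3*(2 + 5) = -6 + 3*7 = -6 + 21 = 15)
O(A, c) = 1/20 (O(A, c) = 1/(5 + 15) = 1/20)
h = -1/20 + I*sqrt(151) (h = sqrt(-76 - 75) - 1*1/20 = sqrt(-151) - 1/20 = I*sqrt(151) - 1/20 = -1/20 + I*sqrt(151) ≈ -0.05 + 12.288*I)
h**2 = (-1/20 + I*sqrt(151))**2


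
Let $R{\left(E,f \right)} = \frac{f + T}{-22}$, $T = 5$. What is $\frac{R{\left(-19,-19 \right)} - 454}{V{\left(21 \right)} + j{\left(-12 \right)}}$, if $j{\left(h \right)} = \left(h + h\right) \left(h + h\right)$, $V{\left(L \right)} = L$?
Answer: $- \frac{4987}{6567} \approx -0.7594$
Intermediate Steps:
$j{\left(h \right)} = 4 h^{2}$ ($j{\left(h \right)} = 2 h 2 h = 4 h^{2}$)
$R{\left(E,f \right)} = - \frac{5}{22} - \frac{f}{22}$ ($R{\left(E,f \right)} = \frac{f + 5}{-22} = \left(5 + f\right) \left(- \frac{1}{22}\right) = - \frac{5}{22} - \frac{f}{22}$)
$\frac{R{\left(-19,-19 \right)} - 454}{V{\left(21 \right)} + j{\left(-12 \right)}} = \frac{\left(- \frac{5}{22} - - \frac{19}{22}\right) - 454}{21 + 4 \left(-12\right)^{2}} = \frac{\left(- \frac{5}{22} + \frac{19}{22}\right) - 454}{21 + 4 \cdot 144} = \frac{\frac{7}{11} - 454}{21 + 576} = - \frac{4987}{11 \cdot 597} = \left(- \frac{4987}{11}\right) \frac{1}{597} = - \frac{4987}{6567}$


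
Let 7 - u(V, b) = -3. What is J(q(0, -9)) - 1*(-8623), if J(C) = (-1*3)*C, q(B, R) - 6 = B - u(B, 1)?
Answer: 8635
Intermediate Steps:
u(V, b) = 10 (u(V, b) = 7 - 1*(-3) = 7 + 3 = 10)
q(B, R) = -4 + B (q(B, R) = 6 + (B - 1*10) = 6 + (B - 10) = 6 + (-10 + B) = -4 + B)
J(C) = -3*C
J(q(0, -9)) - 1*(-8623) = -3*(-4 + 0) - 1*(-8623) = -3*(-4) + 8623 = 12 + 8623 = 8635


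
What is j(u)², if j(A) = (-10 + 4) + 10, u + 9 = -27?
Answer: 16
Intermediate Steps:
u = -36 (u = -9 - 27 = -36)
j(A) = 4 (j(A) = -6 + 10 = 4)
j(u)² = 4² = 16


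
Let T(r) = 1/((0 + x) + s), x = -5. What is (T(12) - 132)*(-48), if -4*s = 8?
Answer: 44400/7 ≈ 6342.9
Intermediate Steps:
s = -2 (s = -¼*8 = -2)
T(r) = -⅐ (T(r) = 1/((0 - 5) - 2) = 1/(-5 - 2) = 1/(-7) = -⅐)
(T(12) - 132)*(-48) = (-⅐ - 132)*(-48) = -925/7*(-48) = 44400/7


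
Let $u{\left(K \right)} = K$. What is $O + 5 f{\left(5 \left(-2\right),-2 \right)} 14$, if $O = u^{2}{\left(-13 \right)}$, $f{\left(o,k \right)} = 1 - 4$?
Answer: $-41$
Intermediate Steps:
$f{\left(o,k \right)} = -3$
$O = 169$ ($O = \left(-13\right)^{2} = 169$)
$O + 5 f{\left(5 \left(-2\right),-2 \right)} 14 = 169 + 5 \left(-3\right) 14 = 169 - 210 = -41$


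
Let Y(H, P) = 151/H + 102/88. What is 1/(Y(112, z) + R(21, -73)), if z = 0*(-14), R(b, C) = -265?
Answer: -1232/323391 ≈ -0.0038096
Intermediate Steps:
z = 0
Y(H, P) = 51/44 + 151/H (Y(H, P) = 151/H + 102*(1/88) = 151/H + 51/44 = 51/44 + 151/H)
1/(Y(112, z) + R(21, -73)) = 1/((51/44 + 151/112) - 265) = 1/(3089/1232 - 265) = 1/(-323391/1232) = -1232/323391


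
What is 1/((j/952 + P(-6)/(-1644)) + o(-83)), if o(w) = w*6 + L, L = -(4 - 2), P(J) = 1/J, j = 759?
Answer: -586908/292986017 ≈ -0.0020032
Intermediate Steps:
L = -2 (L = -1*2 = -2)
o(w) = -2 + 6*w (o(w) = w*6 - 2 = 6*w - 2 = -2 + 6*w)
1/((j/952 + P(-6)/(-1644)) + o(-83)) = 1/((759/952 + 1/(-6*(-1644))) + (-2 + 6*(-83))) = 1/((759*(1/952) - ⅙*(-1/1644)) + (-2 - 498)) = 1/((759/952 + 1/9864) - 500) = 1/(467983/586908 - 500) = 1/(-292986017/586908) = -586908/292986017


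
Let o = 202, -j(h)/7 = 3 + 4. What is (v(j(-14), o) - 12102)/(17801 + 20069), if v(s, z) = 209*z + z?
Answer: 15159/18935 ≈ 0.80058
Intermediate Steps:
j(h) = -49 (j(h) = -7*(3 + 4) = -7*7 = -49)
v(s, z) = 210*z
(v(j(-14), o) - 12102)/(17801 + 20069) = (210*202 - 12102)/(17801 + 20069) = (42420 - 12102)/37870 = 30318*(1/37870) = 15159/18935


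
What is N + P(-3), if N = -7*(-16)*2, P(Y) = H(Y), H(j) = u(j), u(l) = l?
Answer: 221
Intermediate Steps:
H(j) = j
P(Y) = Y
N = 224 (N = 112*2 = 224)
N + P(-3) = 224 - 3 = 221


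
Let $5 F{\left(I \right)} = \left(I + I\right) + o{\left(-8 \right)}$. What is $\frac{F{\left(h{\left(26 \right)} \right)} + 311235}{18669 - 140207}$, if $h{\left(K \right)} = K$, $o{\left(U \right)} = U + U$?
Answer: $- \frac{1556211}{607690} \approx -2.5609$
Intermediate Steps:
$o{\left(U \right)} = 2 U$
$F{\left(I \right)} = - \frac{16}{5} + \frac{2 I}{5}$ ($F{\left(I \right)} = \frac{\left(I + I\right) + 2 \left(-8\right)}{5} = \frac{2 I - 16}{5} = \frac{-16 + 2 I}{5} = - \frac{16}{5} + \frac{2 I}{5}$)
$\frac{F{\left(h{\left(26 \right)} \right)} + 311235}{18669 - 140207} = \frac{\left(- \frac{16}{5} + \frac{2}{5} \cdot 26\right) + 311235}{18669 - 140207} = \frac{\left(- \frac{16}{5} + \frac{52}{5}\right) + 311235}{-121538} = \left(\frac{36}{5} + 311235\right) \left(- \frac{1}{121538}\right) = \frac{1556211}{5} \left(- \frac{1}{121538}\right) = - \frac{1556211}{607690}$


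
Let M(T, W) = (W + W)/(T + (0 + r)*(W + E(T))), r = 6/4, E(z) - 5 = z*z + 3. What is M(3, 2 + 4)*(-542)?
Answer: -4336/25 ≈ -173.44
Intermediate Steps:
E(z) = 8 + z² (E(z) = 5 + (z*z + 3) = 5 + (z² + 3) = 5 + (3 + z²) = 8 + z²)
r = 3/2 (r = 6*(¼) = 3/2 ≈ 1.5000)
M(T, W) = 2*W/(12 + T + 3*W/2 + 3*T²/2) (M(T, W) = (W + W)/(T + (0 + 3/2)*(W + (8 + T²))) = (2*W)/(T + 3*(8 + W + T²)/2) = (2*W)/(T + (12 + 3*W/2 + 3*T²/2)) = (2*W)/(12 + T + 3*W/2 + 3*T²/2) = 2*W/(12 + T + 3*W/2 + 3*T²/2))
M(3, 2 + 4)*(-542) = (4*(2 + 4)/(24 + 2*3 + 3*(2 + 4) + 3*3²))*(-542) = (4*6/(24 + 6 + 3*6 + 3*9))*(-542) = (4*6/(24 + 6 + 18 + 27))*(-542) = (4*6/75)*(-542) = (4*6*(1/75))*(-542) = (8/25)*(-542) = -4336/25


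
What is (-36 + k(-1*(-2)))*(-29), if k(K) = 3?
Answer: 957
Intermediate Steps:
(-36 + k(-1*(-2)))*(-29) = (-36 + 3)*(-29) = -33*(-29) = 957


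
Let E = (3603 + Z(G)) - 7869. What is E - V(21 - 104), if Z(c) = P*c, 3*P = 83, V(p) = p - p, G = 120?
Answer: -946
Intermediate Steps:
V(p) = 0
P = 83/3 (P = (⅓)*83 = 83/3 ≈ 27.667)
Z(c) = 83*c/3
E = -946 (E = (3603 + (83/3)*120) - 7869 = (3603 + 3320) - 7869 = 6923 - 7869 = -946)
E - V(21 - 104) = -946 - 1*0 = -946 + 0 = -946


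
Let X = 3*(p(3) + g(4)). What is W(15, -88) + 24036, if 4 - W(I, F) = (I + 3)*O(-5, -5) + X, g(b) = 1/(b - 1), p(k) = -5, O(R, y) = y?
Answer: 24144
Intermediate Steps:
g(b) = 1/(-1 + b)
X = -14 (X = 3*(-5 + 1/(-1 + 4)) = 3*(-5 + 1/3) = 3*(-5 + ⅓) = 3*(-14/3) = -14)
W(I, F) = 33 + 5*I (W(I, F) = 4 - ((I + 3)*(-5) - 14) = 4 - ((3 + I)*(-5) - 14) = 4 - ((-15 - 5*I) - 14) = 4 - (-29 - 5*I) = 4 + (29 + 5*I) = 33 + 5*I)
W(15, -88) + 24036 = (33 + 5*15) + 24036 = (33 + 75) + 24036 = 108 + 24036 = 24144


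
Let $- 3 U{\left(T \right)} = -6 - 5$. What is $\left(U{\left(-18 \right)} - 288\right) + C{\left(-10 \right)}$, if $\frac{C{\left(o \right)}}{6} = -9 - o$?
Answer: $- \frac{835}{3} \approx -278.33$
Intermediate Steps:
$C{\left(o \right)} = -54 - 6 o$ ($C{\left(o \right)} = 6 \left(-9 - o\right) = -54 - 6 o$)
$U{\left(T \right)} = \frac{11}{3}$ ($U{\left(T \right)} = - \frac{-6 - 5}{3} = \left(- \frac{1}{3}\right) \left(-11\right) = \frac{11}{3}$)
$\left(U{\left(-18 \right)} - 288\right) + C{\left(-10 \right)} = \left(\frac{11}{3} - 288\right) - -6 = - \frac{853}{3} + \left(-54 + 60\right) = - \frac{853}{3} + 6 = - \frac{835}{3}$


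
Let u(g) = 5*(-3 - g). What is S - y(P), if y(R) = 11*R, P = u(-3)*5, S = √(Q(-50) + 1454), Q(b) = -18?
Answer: 2*√359 ≈ 37.895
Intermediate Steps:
u(g) = -15 - 5*g
S = 2*√359 (S = √(-18 + 1454) = √1436 = 2*√359 ≈ 37.895)
P = 0 (P = (-15 - 5*(-3))*5 = (-15 + 15)*5 = 0*5 = 0)
S - y(P) = 2*√359 - 11*0 = 2*√359 - 1*0 = 2*√359 + 0 = 2*√359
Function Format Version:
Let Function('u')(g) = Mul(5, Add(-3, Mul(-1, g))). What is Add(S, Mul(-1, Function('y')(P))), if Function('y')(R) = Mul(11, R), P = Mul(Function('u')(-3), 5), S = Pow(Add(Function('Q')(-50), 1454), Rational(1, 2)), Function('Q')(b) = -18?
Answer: Mul(2, Pow(359, Rational(1, 2))) ≈ 37.895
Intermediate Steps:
Function('u')(g) = Add(-15, Mul(-5, g))
S = Mul(2, Pow(359, Rational(1, 2))) (S = Pow(Add(-18, 1454), Rational(1, 2)) = Pow(1436, Rational(1, 2)) = Mul(2, Pow(359, Rational(1, 2))) ≈ 37.895)
P = 0 (P = Mul(Add(-15, Mul(-5, -3)), 5) = Mul(Add(-15, 15), 5) = Mul(0, 5) = 0)
Add(S, Mul(-1, Function('y')(P))) = Add(Mul(2, Pow(359, Rational(1, 2))), Mul(-1, Mul(11, 0))) = Add(Mul(2, Pow(359, Rational(1, 2))), Mul(-1, 0)) = Add(Mul(2, Pow(359, Rational(1, 2))), 0) = Mul(2, Pow(359, Rational(1, 2)))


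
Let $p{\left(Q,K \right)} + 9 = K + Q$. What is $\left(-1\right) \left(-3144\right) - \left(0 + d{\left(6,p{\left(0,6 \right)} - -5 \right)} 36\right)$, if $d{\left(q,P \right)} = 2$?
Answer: $3072$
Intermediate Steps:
$p{\left(Q,K \right)} = -9 + K + Q$ ($p{\left(Q,K \right)} = -9 + \left(K + Q\right) = -9 + K + Q$)
$\left(-1\right) \left(-3144\right) - \left(0 + d{\left(6,p{\left(0,6 \right)} - -5 \right)} 36\right) = \left(-1\right) \left(-3144\right) - \left(0 + 2 \cdot 36\right) = 3144 - \left(0 + 72\right) = 3144 - 72 = 3072$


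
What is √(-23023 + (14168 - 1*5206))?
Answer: I*√14061 ≈ 118.58*I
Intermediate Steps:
√(-23023 + (14168 - 1*5206)) = √(-23023 + (14168 - 5206)) = √(-23023 + 8962) = √(-14061) = I*√14061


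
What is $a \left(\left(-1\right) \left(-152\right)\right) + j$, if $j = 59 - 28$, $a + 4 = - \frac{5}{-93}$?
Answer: $- \frac{52901}{93} \approx -568.83$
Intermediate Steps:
$a = - \frac{367}{93}$ ($a = -4 - \frac{5}{-93} = -4 - - \frac{5}{93} = -4 + \frac{5}{93} = - \frac{367}{93} \approx -3.9462$)
$j = 31$ ($j = 59 - 28 = 31$)
$a \left(\left(-1\right) \left(-152\right)\right) + j = - \frac{367 \left(\left(-1\right) \left(-152\right)\right)}{93} + 31 = \left(- \frac{367}{93}\right) 152 + 31 = - \frac{55784}{93} + 31 = - \frac{52901}{93}$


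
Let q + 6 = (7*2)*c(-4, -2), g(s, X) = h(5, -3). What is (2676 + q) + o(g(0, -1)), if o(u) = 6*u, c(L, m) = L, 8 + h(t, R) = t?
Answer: 2596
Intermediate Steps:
h(t, R) = -8 + t
g(s, X) = -3 (g(s, X) = -8 + 5 = -3)
q = -62 (q = -6 + (7*2)*(-4) = -6 + 14*(-4) = -6 - 56 = -62)
(2676 + q) + o(g(0, -1)) = (2676 - 62) + 6*(-3) = 2614 - 18 = 2596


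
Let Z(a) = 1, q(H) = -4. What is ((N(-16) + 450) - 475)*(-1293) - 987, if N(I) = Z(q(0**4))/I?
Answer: 502701/16 ≈ 31419.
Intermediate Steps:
N(I) = 1/I
((N(-16) + 450) - 475)*(-1293) - 987 = ((1/(-16) + 450) - 475)*(-1293) - 987 = ((-1/16 + 450) - 475)*(-1293) - 987 = (7199/16 - 475)*(-1293) - 987 = -401/16*(-1293) - 987 = 518493/16 - 987 = 502701/16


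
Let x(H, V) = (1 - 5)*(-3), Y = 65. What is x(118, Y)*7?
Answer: 84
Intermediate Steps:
x(H, V) = 12 (x(H, V) = -4*(-3) = 12)
x(118, Y)*7 = 12*7 = 84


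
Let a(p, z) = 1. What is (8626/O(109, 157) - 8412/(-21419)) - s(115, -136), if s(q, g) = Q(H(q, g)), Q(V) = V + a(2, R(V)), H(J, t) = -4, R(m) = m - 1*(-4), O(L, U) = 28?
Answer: 93397513/299866 ≈ 311.46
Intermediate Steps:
R(m) = 4 + m (R(m) = m + 4 = 4 + m)
Q(V) = 1 + V (Q(V) = V + 1 = 1 + V)
s(q, g) = -3 (s(q, g) = 1 - 4 = -3)
(8626/O(109, 157) - 8412/(-21419)) - s(115, -136) = (8626/28 - 8412/(-21419)) - 1*(-3) = (8626*(1/28) - 8412*(-1/21419)) + 3 = (4313/14 + 8412/21419) + 3 = 92497915/299866 + 3 = 93397513/299866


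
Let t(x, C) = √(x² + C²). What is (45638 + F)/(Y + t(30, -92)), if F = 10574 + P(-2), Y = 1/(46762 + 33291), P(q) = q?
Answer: -899955826/12001806604695 + 144088327477556*√2341/12001806604695 ≈ 580.88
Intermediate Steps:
t(x, C) = √(C² + x²)
Y = 1/80053 ≈ 1.2492e-5
F = 10572 (F = 10574 - 2 = 10572)
(45638 + F)/(Y + t(30, -92)) = (45638 + 10572)/(1/80053 + √((-92)² + 30²)) = 56210/(1/80053 + √(8464 + 900)) = 56210/(1/80053 + √9364) = 56210/(1/80053 + 2*√2341)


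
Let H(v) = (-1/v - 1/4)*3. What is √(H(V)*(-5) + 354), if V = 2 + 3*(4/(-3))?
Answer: √1401/2 ≈ 18.715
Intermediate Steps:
V = -2 (V = 2 + 3*(4*(-⅓)) = 2 + 3*(-4/3) = 2 - 4 = -2)
H(v) = -¾ - 3/v (H(v) = (-1/v - 1*¼)*3 = (-1/v - ¼)*3 = (-¼ - 1/v)*3 = -¾ - 3/v)
√(H(V)*(-5) + 354) = √((-¾ - 3/(-2))*(-5) + 354) = √((-¾ - 3*(-½))*(-5) + 354) = √((-¾ + 3/2)*(-5) + 354) = √((¾)*(-5) + 354) = √(-15/4 + 354) = √(1401/4) = √1401/2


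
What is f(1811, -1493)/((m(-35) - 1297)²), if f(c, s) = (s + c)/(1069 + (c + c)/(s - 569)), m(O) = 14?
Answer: 54643/301872969532 ≈ 1.8101e-7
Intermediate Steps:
f(c, s) = (c + s)/(1069 + 2*c/(-569 + s)) (f(c, s) = (c + s)/(1069 + (2*c)/(-569 + s)) = (c + s)/(1069 + 2*c/(-569 + s)))
f(1811, -1493)/((m(-35) - 1297)²) = (((-1493)² - 569*1811 - 569*(-1493) + 1811*(-1493))/(-608261 + 2*1811 + 1069*(-1493)))/((14 - 1297)²) = ((2229049 - 1030459 + 849517 - 2703823)/(-608261 + 3622 - 1596017))/((-1283)²) = (-655716/(-2200656))/1646089 = -1/2200656*(-655716)*(1/1646089) = (54643/183388)*(1/1646089) = 54643/301872969532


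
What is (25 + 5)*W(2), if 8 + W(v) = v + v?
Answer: -120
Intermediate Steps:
W(v) = -8 + 2*v (W(v) = -8 + (v + v) = -8 + 2*v)
(25 + 5)*W(2) = (25 + 5)*(-8 + 2*2) = 30*(-8 + 4) = 30*(-4) = -120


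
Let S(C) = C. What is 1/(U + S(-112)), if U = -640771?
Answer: -1/640883 ≈ -1.5603e-6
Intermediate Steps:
1/(U + S(-112)) = 1/(-640771 - 112) = 1/(-640883) = -1/640883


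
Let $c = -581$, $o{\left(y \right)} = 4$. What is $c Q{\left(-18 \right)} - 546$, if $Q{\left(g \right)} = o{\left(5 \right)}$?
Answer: $-2870$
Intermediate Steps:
$Q{\left(g \right)} = 4$
$c Q{\left(-18 \right)} - 546 = \left(-581\right) 4 - 546 = -2324 - 546 = -2870$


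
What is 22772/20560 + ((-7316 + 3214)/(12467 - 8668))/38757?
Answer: 838203955919/756802513020 ≈ 1.1076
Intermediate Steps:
22772/20560 + ((-7316 + 3214)/(12467 - 8668))/38757 = 22772*(1/20560) - 4102/3799*(1/38757) = 5693/5140 - 4102*1/3799*(1/38757) = 5693/5140 - 4102/3799*1/38757 = 5693/5140 - 4102/147237843 = 838203955919/756802513020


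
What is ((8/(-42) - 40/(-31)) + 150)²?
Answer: 9675869956/423801 ≈ 22831.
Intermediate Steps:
((8/(-42) - 40/(-31)) + 150)² = ((8*(-1/42) - 40*(-1/31)) + 150)² = ((-4/21 + 40/31) + 150)² = (716/651 + 150)² = (98366/651)² = 9675869956/423801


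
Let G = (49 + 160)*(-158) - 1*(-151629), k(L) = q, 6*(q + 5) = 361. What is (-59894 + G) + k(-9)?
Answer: 352609/6 ≈ 58768.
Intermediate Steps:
q = 331/6 (q = -5 + (⅙)*361 = -5 + 361/6 = 331/6 ≈ 55.167)
k(L) = 331/6
G = 118607 (G = 209*(-158) + 151629 = -33022 + 151629 = 118607)
(-59894 + G) + k(-9) = (-59894 + 118607) + 331/6 = 58713 + 331/6 = 352609/6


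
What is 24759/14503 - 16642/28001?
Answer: 451917833/406098503 ≈ 1.1128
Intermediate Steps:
24759/14503 - 16642/28001 = 451917833/406098503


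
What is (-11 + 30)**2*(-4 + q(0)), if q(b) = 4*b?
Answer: -1444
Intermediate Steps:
(-11 + 30)**2*(-4 + q(0)) = (-11 + 30)**2*(-4 + 4*0) = 19**2*(-4 + 0) = 361*(-4) = -1444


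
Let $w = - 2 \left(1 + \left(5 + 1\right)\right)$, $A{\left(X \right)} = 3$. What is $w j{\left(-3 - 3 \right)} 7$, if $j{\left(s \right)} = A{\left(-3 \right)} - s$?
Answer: $-882$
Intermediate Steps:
$j{\left(s \right)} = 3 - s$
$w = -14$ ($w = - 2 \left(1 + 6\right) = \left(-2\right) 7 = -14$)
$w j{\left(-3 - 3 \right)} 7 = - 14 \left(3 - \left(-3 - 3\right)\right) 7 = - 14 \left(3 - -6\right) 7 = - 14 \left(3 + 6\right) 7 = - 14 \cdot 9 \cdot 7 = \left(-14\right) 63 = -882$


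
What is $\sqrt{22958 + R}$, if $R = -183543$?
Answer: $i \sqrt{160585} \approx 400.73 i$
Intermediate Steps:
$\sqrt{22958 + R} = \sqrt{22958 - 183543} = \sqrt{-160585} = i \sqrt{160585}$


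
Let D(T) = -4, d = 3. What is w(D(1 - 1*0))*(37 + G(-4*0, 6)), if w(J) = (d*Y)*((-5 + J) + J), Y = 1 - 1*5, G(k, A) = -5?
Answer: 4992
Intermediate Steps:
Y = -4 (Y = 1 - 5 = -4)
w(J) = 60 - 24*J (w(J) = (3*(-4))*((-5 + J) + J) = -12*(-5 + 2*J) = 60 - 24*J)
w(D(1 - 1*0))*(37 + G(-4*0, 6)) = (60 - 24*(-4))*(37 - 5) = (60 + 96)*32 = 156*32 = 4992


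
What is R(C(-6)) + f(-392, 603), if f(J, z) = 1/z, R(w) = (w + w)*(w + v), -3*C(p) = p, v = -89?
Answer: -209843/603 ≈ -348.00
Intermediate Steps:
C(p) = -p/3
R(w) = 2*w*(-89 + w) (R(w) = (w + w)*(w - 89) = (2*w)*(-89 + w) = 2*w*(-89 + w))
R(C(-6)) + f(-392, 603) = 2*(-⅓*(-6))*(-89 - ⅓*(-6)) + 1/603 = 2*2*(-89 + 2) + 1/603 = 2*2*(-87) + 1/603 = -348 + 1/603 = -209843/603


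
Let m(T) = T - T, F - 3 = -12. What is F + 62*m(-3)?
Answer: -9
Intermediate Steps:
F = -9 (F = 3 - 12 = -9)
m(T) = 0
F + 62*m(-3) = -9 + 62*0 = -9 + 0 = -9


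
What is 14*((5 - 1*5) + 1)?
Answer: 14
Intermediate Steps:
14*((5 - 1*5) + 1) = 14*((5 - 5) + 1) = 14*(0 + 1) = 14*1 = 14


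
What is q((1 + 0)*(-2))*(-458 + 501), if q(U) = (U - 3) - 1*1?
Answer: -258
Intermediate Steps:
q(U) = -4 + U (q(U) = (-3 + U) - 1 = -4 + U)
q((1 + 0)*(-2))*(-458 + 501) = (-4 + (1 + 0)*(-2))*(-458 + 501) = (-4 + 1*(-2))*43 = (-4 - 2)*43 = -6*43 = -258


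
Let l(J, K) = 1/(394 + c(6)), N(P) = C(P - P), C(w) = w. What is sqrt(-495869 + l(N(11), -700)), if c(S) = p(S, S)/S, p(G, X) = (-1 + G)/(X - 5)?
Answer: I*sqrt(2782896648695)/2369 ≈ 704.18*I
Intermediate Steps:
N(P) = 0 (N(P) = P - P = 0)
p(G, X) = (-1 + G)/(-5 + X)
c(S) = (-1 + S)/(S*(-5 + S)) (c(S) = ((-1 + S)/(-5 + S))/S = (-1 + S)/(S*(-5 + S)))
l(J, K) = 6/2369 (l(J, K) = 1/(394 + (-1 + 6)/(6*(-5 + 6))) = 1/(394 + (1/6)*5/1) = 1/(394 + (1/6)*1*5) = 1/(394 + 5/6) = 1/(2369/6) = 6/2369)
sqrt(-495869 + l(N(11), -700)) = sqrt(-495869 + 6/2369) = sqrt(-1174713655/2369) = I*sqrt(2782896648695)/2369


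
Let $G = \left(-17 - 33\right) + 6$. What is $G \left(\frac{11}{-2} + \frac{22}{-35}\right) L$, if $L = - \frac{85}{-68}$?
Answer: $\frac{4719}{14} \approx 337.07$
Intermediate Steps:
$G = -44$ ($G = -50 + 6 = -44$)
$L = \frac{5}{4}$ ($L = \left(-85\right) \left(- \frac{1}{68}\right) = \frac{5}{4} \approx 1.25$)
$G \left(\frac{11}{-2} + \frac{22}{-35}\right) L = - 44 \left(\frac{11}{-2} + \frac{22}{-35}\right) \frac{5}{4} = - 44 \left(11 \left(- \frac{1}{2}\right) + 22 \left(- \frac{1}{35}\right)\right) \frac{5}{4} = - 44 \left(- \frac{11}{2} - \frac{22}{35}\right) \frac{5}{4} = \left(-44\right) \left(- \frac{429}{70}\right) \frac{5}{4} = \frac{9438}{35} \cdot \frac{5}{4} = \frac{4719}{14}$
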